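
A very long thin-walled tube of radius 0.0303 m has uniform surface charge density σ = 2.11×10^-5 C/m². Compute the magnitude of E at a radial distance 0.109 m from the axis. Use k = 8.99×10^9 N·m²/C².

Choose a coaxial cylinder of radius r = 0.109 m (arbitrary length L) as the Gaussian surface (r > 0.0303 m).
The whole shell is enclosed: λ_enc = σ·2πR = (2.11e-5)·2π·(0.0303) = 4.017×10^-6 C/m.
Since E is radial and uniform over the curved surface, Φ = E·2πrL = Q_enc/ε₀ = λ_enc L/ε₀.
E = 2k|λ_enc|/r = 2(8.99×10^9)(4.017e-6)/(0.109) = 6.63×10^5 N/C.

|E| = 6.63×10^5 N/C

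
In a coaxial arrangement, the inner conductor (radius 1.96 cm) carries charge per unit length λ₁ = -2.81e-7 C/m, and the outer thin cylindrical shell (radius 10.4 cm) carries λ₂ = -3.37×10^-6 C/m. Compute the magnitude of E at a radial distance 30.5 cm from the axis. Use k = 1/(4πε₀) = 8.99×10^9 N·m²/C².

|E| = 2.15e5 V/m

Coaxial Gaussian cylinder, radius r = 30.5 cm, length L (r > 10.4 cm, enclosing both).
λ_enc = λ₁ + λ₂ = (-2.81×10^-7) + (-3.37e-6) = -3.651×10^-6 C/m.
Applying ∮E·dA = Q_enc/ε₀ with the end caps contributing no flux:
E = 2k|λ_enc|/r = 2(8.99×10^9)(3.651×10^-6)/(0.305) = 2.15e5 N/C.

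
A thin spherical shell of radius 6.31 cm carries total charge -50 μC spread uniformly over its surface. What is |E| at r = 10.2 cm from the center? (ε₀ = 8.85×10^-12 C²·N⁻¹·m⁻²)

Symmetry ⇒ E = E(r) r̂. Gaussian sphere of radius r = 10.2 cm (r > 6.31 cm).
The entire shell is enclosed: Q_enc = -5.00×10^-5 C.
Applying ∮E·dA = Q_enc/ε₀ with Φ = E(4πr²):
E = |Q_enc|/(4πε₀r²) = (5.00e-5)/(4π·8.85×10^-12·(0.102)²) = 4.32×10^7 N/C.

E = 4.32×10^7 N/C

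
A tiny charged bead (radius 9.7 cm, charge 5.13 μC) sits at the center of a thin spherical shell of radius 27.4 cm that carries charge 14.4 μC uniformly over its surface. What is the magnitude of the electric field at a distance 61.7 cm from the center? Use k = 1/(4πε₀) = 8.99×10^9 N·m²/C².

Take a concentric spherical Gaussian surface of radius r = 61.7 cm (r > 27.4 cm, enclosing both).
Q_enc = (5.13 μC) + (14.4 μC) = 1.953×10^-5 C.
Since E is radial and uniform over the Gaussian sphere, Φ = E·4πr² = Q_enc/ε₀.
E = k|Q_enc|/r² = (8.99×10^9)(1.953×10^-5)/(0.617)² = 4.61×10^5 N/C.

E ≈ 4.61×10^5 N/C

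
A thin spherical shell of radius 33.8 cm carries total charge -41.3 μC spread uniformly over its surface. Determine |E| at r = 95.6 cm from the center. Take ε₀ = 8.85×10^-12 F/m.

4.06×10^5 N/C

Symmetry ⇒ E = E(r) r̂. Gaussian sphere of radius r = 95.6 cm (r > 33.8 cm).
The entire shell is enclosed: Q_enc = -4.13×10^-5 C.
Applying ∮E·dA = Q_enc/ε₀ with Φ = E(4πr²):
E = |Q_enc|/(4πε₀r²) = (4.13e-5)/(4π·8.85×10^-12·(0.956)²) = 4.06×10^5 N/C.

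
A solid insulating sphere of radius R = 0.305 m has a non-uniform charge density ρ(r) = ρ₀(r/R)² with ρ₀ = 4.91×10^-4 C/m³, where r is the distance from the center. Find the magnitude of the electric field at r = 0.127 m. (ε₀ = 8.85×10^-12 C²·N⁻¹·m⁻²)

E ≈ 2.44e5 N/C

Take a concentric spherical Gaussian surface of radius r = 0.127 m (r < R).
Integrate the density: Q_enc = 4π ∫₀^r ρ₀(r'/R)^2 r'² dr' = 4πρ₀ r^5/(5·R²) = 4.383×10^-7 C.
Gauss's law: E·4πr² = Q_enc/ε₀.
E = |Q_enc|/(4πε₀r²) = (4.383×10^-7)/(4π·8.85×10^-12·(0.127)²) = 2.44×10^5 N/C.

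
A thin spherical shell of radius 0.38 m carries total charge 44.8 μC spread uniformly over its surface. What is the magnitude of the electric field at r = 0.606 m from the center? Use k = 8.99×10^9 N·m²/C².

Use a concentric Gaussian sphere at r = 0.606 m (r > 0.38 m).
The entire shell is enclosed: Q_enc = 4.48×10^-5 C.
Applying ∮E·dA = Q_enc/ε₀ with Φ = E(4πr²):
E = k|Q_enc|/r² = (8.99×10^9)(4.48e-5)/(0.606)² = 1.10e6 N/C.

|E| = 1.10×10^6 V/m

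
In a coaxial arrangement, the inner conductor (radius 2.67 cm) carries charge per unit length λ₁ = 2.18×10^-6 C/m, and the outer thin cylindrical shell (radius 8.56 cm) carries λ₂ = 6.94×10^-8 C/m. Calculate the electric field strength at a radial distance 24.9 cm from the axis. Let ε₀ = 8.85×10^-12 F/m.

Take a coaxial cylindrical Gaussian surface of radius r = 24.9 cm and length L (r > 8.56 cm, enclosing both).
λ_enc = λ₁ + λ₂ = (2.18e-6) + (6.94×10^-8) = 2.249×10^-6 C/m.
By Gauss's law (flux through the curved wall only), E·2πrL = λ_enc L/ε₀.
E = |λ_enc|/(2πε₀r) = (2.249e-6)/(2π·8.85×10^-12·0.249) = 1.62×10^5 N/C.

E = 1.62×10^5 N/C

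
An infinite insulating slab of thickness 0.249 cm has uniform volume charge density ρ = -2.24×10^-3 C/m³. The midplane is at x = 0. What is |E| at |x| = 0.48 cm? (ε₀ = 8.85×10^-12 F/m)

|E| = 3.15×10^5 N/C

The point |x| = 0.48 cm lies outside the slab (half-thickness 0.001245 m). A symmetric pillbox spanning the full slab encloses Q_enc = ρ·d·A.
Flux = 2EA ⇒ E = |ρ|d/(2ε₀), independent of distance outside.
E = (2.24e-3)(0.00249)/(2·8.85×10^-12) = 3.15×10^5 N/C.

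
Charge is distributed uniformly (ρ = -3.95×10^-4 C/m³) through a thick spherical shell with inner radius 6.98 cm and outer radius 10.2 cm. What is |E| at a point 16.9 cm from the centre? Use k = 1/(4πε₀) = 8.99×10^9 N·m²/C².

Take a concentric spherical Gaussian surface of radius r = 16.9 cm (r > 10.2 cm, enclosing the whole shell).
Q_enc = ρ·(4π/3)(b³ − a³) = (-3.95×10^-4)·(4π/3)·((0.102)³ − (0.0698)³) = -1.193×10^-6 C.
Gauss's law: E·4πr² = Q_enc/ε₀.
E = k|Q_enc|/r² = (8.99×10^9)(1.193×10^-6)/(0.169)² = 3.76×10^5 N/C.

E ≈ 3.76e5 N/C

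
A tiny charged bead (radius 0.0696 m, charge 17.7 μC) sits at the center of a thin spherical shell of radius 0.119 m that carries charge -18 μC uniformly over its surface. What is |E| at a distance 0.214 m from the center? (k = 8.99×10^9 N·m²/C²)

Take a concentric spherical Gaussian surface of radius r = 0.214 m (r > 0.119 m, enclosing both).
Q_enc = (17.7 μC) + (-18 μC) = -3.00×10^-7 C.
Since E is radial and uniform over the Gaussian sphere, Φ = E·4πr² = Q_enc/ε₀.
E = k|Q_enc|/r² = (8.99×10^9)(3.00×10^-7)/(0.214)² = 5.89e4 N/C.

E = 5.89×10^4 N/C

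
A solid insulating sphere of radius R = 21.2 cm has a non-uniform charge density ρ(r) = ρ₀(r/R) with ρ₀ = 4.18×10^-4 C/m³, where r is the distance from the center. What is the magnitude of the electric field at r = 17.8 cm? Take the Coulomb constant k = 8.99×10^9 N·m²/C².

|E| = 1.76×10^6 N/C

Symmetry ⇒ E = E(r) r̂. Gaussian sphere of radius r = 17.8 cm (r < R).
Q_enc = ∫₀^r ρ(r')·4πr'² dr' = (4πρ₀/R) ∫₀^r r'^3 dr' = 4πρ₀ r^4/(4·R) = 6.218e-6 C.
Gauss's law: E·4πr² = Q_enc/ε₀.
E = k|Q_enc|/r² = (8.99×10^9)(6.218×10^-6)/(0.178)² = 1.76×10^6 N/C.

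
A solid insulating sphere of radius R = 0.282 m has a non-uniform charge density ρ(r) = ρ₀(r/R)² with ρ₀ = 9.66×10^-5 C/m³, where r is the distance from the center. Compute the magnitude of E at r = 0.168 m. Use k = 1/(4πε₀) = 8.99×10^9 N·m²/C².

Use a concentric Gaussian sphere at r = 0.168 m (r < R).
Integrate the density: Q_enc = 4π ∫₀^r ρ₀(r'/R)^2 r'² dr' = 4πρ₀ r^5/(5·R²) = 4.086×10^-7 C.
Gauss's law: E·4πr² = Q_enc/ε₀.
E = k|Q_enc|/r² = (8.99×10^9)(4.086e-7)/(0.168)² = 1.30×10^5 N/C.

1.30×10^5 N/C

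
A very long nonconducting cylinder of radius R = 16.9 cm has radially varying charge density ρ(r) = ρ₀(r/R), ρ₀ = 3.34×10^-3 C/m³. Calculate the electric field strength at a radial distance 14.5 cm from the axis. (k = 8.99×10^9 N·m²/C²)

|E| ≈ 1.56×10^7 N/C

Take a coaxial cylindrical Gaussian surface of radius r = 14.5 cm and length L (r < R).
Integrating ρ over the cross-section to radius r: λ_enc = (2πρ₀/R) ∫₀^r r'^2 dr' = 2πρ₀ r^3/(3·R) = 1.262e-4 C/m.
Gauss's law: E·2πrL = λ_enc L/ε₀.
E = 2k|λ_enc|/r = 2(8.99×10^9)(1.262×10^-4)/(0.145) = 1.56×10^7 N/C.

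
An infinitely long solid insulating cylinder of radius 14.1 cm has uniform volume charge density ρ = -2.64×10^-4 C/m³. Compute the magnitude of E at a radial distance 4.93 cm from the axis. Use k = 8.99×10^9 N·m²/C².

7.35×10^5 V/m

Take a coaxial cylindrical Gaussian surface of radius r = 4.93 cm and length L (r < R).
Charge inside radius r per length L is ρ·πr²·L, so λ_enc = ρπr² = -2.016×10^-6 C/m.
By Gauss's law (flux through the curved wall only), E·2πrL = λ_enc L/ε₀.
E = 2k|λ_enc|/r = 2(8.99×10^9)(2.016e-6)/(0.0493) = 7.35×10^5 N/C.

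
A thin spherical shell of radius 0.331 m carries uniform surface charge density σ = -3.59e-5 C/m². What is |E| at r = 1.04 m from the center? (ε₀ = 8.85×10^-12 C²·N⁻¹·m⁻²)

By spherical symmetry E is radial; choose a Gaussian sphere of radius r = 1.04 m (r > 0.331 m).
The entire shell is enclosed: Q_enc = σ·4πR² = (-3.59e-5)·4π·(0.331)² = -4.943×10^-5 C.
Since E is radial and uniform over the Gaussian sphere, Φ = E·4πr² = Q_enc/ε₀.
E = |Q_enc|/(4πε₀r²) = (4.943×10^-5)/(4π·8.85×10^-12·(1.04)²) = 4.11e5 N/C.

|E| = 4.11×10^5 N/C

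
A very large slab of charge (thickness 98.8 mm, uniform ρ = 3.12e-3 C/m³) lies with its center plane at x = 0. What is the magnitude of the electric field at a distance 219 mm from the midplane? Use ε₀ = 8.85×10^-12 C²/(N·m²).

The point |x| = 219 mm lies outside the slab (half-thickness 0.0494 m). A symmetric pillbox spanning the full slab encloses Q_enc = ρ·d·A.
Flux = 2EA ⇒ E = |ρ|d/(2ε₀), independent of distance outside.
E = (3.12e-3)(0.0988)/(2·8.85×10^-12) = 1.74×10^7 N/C.

|E| = 1.74×10^7 N/C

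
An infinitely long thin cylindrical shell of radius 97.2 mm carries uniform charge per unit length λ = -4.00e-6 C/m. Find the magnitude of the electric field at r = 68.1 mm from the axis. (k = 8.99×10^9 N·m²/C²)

Take a coaxial cylindrical Gaussian surface of radius r = 68.1 mm and length L (r < 97.2 mm, inside the shell).
All the surface charge lies outside this cylinder: Q_enc = 0, hence E = 0.

|E| = 0 V/m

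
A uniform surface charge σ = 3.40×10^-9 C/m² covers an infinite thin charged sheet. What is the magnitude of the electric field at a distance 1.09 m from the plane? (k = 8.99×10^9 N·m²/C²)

The symmetry is planar: E is normal to the sheet and the same magnitude on both sides. Take a pillbox straddling the sheet with end-cap area A.
Flux Φ = 2EA and Q_enc = σA, so 2EA = σA/ε₀ ⇒ E = |σ|/(2ε₀), independent of distance.
E = 2πk|σ| = 2π(8.99×10^9)(3.40×10^-9) = 192 N/C.

E ≈ 192 N/C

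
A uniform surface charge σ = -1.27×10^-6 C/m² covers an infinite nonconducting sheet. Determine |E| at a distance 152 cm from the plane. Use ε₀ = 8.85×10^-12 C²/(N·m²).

E ≈ 7.18e4 N/C

By planar symmetry E is perpendicular to the sheet and uniform; use a Gaussian pillbox with flat faces of area A on each side of the sheet.
Only the two end caps contribute flux: Φ = 2EA. With Q_enc = σA, Gauss's law gives E = |σ|/(2ε₀).
E = |σ|/(2ε₀) = (1.27×10^-6)/(2·8.85×10^-12) = 7.18×10^4 N/C.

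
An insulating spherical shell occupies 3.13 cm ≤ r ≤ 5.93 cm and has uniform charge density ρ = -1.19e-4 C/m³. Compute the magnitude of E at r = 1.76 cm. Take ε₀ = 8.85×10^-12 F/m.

Use a concentric Gaussian sphere at r = 1.76 cm (r < 3.13 cm, inside the empty cavity).
Q_enc = 0 (all charge lies at larger r); Gauss's law gives E = 0.

E = 0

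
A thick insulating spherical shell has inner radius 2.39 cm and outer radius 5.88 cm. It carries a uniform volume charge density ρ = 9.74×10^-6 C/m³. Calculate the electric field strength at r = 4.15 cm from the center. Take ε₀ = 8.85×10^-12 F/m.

By spherical symmetry E is radial; choose a Gaussian sphere of radius r = 4.15 cm (within the shell material, 2.39 cm < r < 5.88 cm).
Enclosed charge is the volume from a to r: Q_enc = (4π/3)ρ(r³ − a³) = 2.359×10^-9 C.
Gauss's law: E·4πr² = Q_enc/ε₀.
E = |Q_enc|/(4πε₀r²) = (2.359×10^-9)/(4π·8.85×10^-12·(0.0415)²) = 1.23e4 N/C.

|E| ≈ 1.23×10^4 N/C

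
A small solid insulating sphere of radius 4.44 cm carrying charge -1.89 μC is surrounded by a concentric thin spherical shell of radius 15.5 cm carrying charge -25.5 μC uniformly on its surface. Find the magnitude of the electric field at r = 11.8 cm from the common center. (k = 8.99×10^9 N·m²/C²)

By spherical symmetry E is radial; choose a Gaussian sphere of radius r = 11.8 cm (between the bodies, 4.44 cm < r < 15.5 cm).
Only the inner charge is enclosed; the outer shell contributes nothing inside itself. Q_enc = -1.89 μC = -1.89e-6 C.
Applying ∮E·dA = Q_enc/ε₀ with Φ = E(4πr²):
E = k|Q_enc|/r² = (8.99×10^9)(1.89e-6)/(0.118)² = 1.22×10^6 N/C.

1.22e6 N/C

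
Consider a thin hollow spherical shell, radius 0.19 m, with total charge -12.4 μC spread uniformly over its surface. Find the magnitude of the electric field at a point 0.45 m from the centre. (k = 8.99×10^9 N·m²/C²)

Use a concentric Gaussian sphere at r = 0.45 m (r > 0.19 m).
The entire shell is enclosed: Q_enc = -1.24×10^-5 C.
Since E is radial and uniform over the Gaussian sphere, Φ = E·4πr² = Q_enc/ε₀.
E = k|Q_enc|/r² = (8.99×10^9)(1.24×10^-5)/(0.45)² = 5.50e5 N/C.

|E| = 5.50×10^5 N/C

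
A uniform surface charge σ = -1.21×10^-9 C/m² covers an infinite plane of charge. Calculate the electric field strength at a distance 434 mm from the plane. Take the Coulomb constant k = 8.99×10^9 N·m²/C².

By planar symmetry E is perpendicular to the sheet and uniform; use a Gaussian pillbox with flat faces of area A on each side of the sheet.
Flux Φ = 2EA and Q_enc = σA, so 2EA = σA/ε₀ ⇒ E = |σ|/(2ε₀), independent of distance.
E = 2πk|σ| = 2π(8.99×10^9)(1.21×10^-9) = 68.3 N/C.

|E| = 68.3 V/m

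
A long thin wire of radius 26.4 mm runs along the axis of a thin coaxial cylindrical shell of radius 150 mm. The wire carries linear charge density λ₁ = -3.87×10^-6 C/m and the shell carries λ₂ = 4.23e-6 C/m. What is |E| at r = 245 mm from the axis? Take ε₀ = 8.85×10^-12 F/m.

Take a coaxial cylindrical Gaussian surface of radius r = 245 mm and length L (r > 150 mm, enclosing both).
λ_enc = λ₁ + λ₂ = (-3.87×10^-6) + (4.23×10^-6) = 3.60×10^-7 C/m.
By Gauss's law (flux through the curved wall only), E·2πrL = λ_enc L/ε₀.
E = |λ_enc|/(2πε₀r) = (3.60×10^-7)/(2π·8.85×10^-12·0.245) = 2.64e4 N/C.

E = 2.64e4 V/m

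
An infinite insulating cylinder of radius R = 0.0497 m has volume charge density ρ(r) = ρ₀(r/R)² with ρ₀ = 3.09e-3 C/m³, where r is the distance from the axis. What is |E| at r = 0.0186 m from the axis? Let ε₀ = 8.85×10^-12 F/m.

|E| = 2.27e5 N/C

Coaxial Gaussian cylinder, radius r = 0.0186 m, length L (r < R).
λ_enc = ∫₀^r ρ(r')·2πr' dr' = (2πρ₀/R²)·r^4/4 = 2.352×10^-7 C/m.
By Gauss's law (flux through the curved wall only), E·2πrL = λ_enc L/ε₀.
E = |λ_enc|/(2πε₀r) = (2.352e-7)/(2π·8.85×10^-12·0.0186) = 2.27e5 N/C.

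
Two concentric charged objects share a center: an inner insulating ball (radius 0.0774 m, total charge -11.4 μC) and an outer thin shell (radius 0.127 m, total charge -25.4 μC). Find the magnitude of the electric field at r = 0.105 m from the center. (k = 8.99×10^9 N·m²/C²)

Take a concentric spherical Gaussian surface of radius r = 0.105 m (between the bodies, 0.0774 m < r < 0.127 m).
Only the inner charge is enclosed; the outer shell contributes nothing inside itself. Q_enc = -11.4 μC = -1.14×10^-5 C.
Gauss's law: E·4πr² = Q_enc/ε₀.
E = k|Q_enc|/r² = (8.99×10^9)(1.14×10^-5)/(0.105)² = 9.30×10^6 N/C.

E ≈ 9.30×10^6 N/C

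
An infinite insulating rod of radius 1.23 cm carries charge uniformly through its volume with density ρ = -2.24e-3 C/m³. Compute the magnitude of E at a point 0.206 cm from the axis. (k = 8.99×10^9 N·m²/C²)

Coaxial Gaussian cylinder, radius r = 0.206 cm, length L (r < R).
Charge inside radius r per length L is ρ·πr²·L, so λ_enc = ρπr² = -2.986×10^-8 C/m.
Gauss's law: E·2πrL = λ_enc L/ε₀.
E = 2k|λ_enc|/r = 2(8.99×10^9)(2.986×10^-8)/(0.00206) = 2.61×10^5 N/C.

2.61×10^5 N/C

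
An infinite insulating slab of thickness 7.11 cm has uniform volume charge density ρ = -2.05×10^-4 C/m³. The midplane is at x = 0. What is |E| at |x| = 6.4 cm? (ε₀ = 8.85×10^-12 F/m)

The point |x| = 6.4 cm lies outside the slab (half-thickness 0.03555 m). A symmetric pillbox spanning the full slab encloses Q_enc = ρ·d·A.
Flux = 2EA ⇒ E = |ρ|d/(2ε₀), independent of distance outside.
E = (2.05×10^-4)(0.0711)/(2·8.85×10^-12) = 8.23×10^5 N/C.

|E| ≈ 8.23×10^5 N/C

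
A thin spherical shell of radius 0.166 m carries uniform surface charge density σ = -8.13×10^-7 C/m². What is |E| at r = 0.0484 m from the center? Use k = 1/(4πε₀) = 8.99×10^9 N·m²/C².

Use a concentric Gaussian sphere at r = 0.0484 m (inside the shell, r < 0.166 m).
All the charge is outside the Gaussian surface: Q_enc = 0, hence E = 0 everywhere inside the shell.

E = 0 (no enclosed charge)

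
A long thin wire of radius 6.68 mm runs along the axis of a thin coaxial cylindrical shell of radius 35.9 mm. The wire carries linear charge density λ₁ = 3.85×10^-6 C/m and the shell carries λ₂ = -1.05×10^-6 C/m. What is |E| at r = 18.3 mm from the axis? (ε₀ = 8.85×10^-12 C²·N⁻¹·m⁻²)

Take a coaxial cylindrical Gaussian surface of radius r = 18.3 mm and length L (between the conductors, 6.68 mm < r < 35.9 mm).
Only the inner wire is enclosed; the outer shell contributes nothing inside itself. λ_enc = λ₁ = 3.85e-6 C/m.
Gauss's law: E·2πrL = λ_enc L/ε₀.
E = |λ_enc|/(2πε₀r) = (3.85e-6)/(2π·8.85×10^-12·0.0183) = 3.78×10^6 N/C.

E ≈ 3.78×10^6 V/m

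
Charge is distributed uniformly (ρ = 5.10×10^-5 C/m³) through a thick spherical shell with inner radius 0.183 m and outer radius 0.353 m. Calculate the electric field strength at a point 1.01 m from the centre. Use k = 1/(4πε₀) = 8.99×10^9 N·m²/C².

By spherical symmetry E is radial; choose a Gaussian sphere of radius r = 1.01 m (r > 0.353 m, enclosing the whole shell).
Q_enc = ρ·(4π/3)(b³ − a³) = (5.10×10^-5)·(4π/3)·((0.353)³ − (0.183)³) = 8.088×10^-6 C.
By Gauss's law, ∮E·dA = E·4πr² = Q_enc/ε₀.
E = k|Q_enc|/r² = (8.99×10^9)(8.088×10^-6)/(1.01)² = 7.13×10^4 N/C.

|E| ≈ 7.13e4 V/m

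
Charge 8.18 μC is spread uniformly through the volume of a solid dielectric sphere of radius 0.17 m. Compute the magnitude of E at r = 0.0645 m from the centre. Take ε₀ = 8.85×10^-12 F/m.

E ≈ 9.66e5 N/C

By spherical symmetry E is radial; choose a Gaussian sphere of radius r = 0.0645 m (r < R).
For a uniform sphere the enclosed fraction is (r/R)³, so Q_enc = (8.18 μC)(0.0645/0.17)³ = 4.468×10^-7 C.
Since E is radial and uniform over the Gaussian sphere, Φ = E·4πr² = Q_enc/ε₀.
E = |Q_enc|/(4πε₀r²) = (4.468×10^-7)/(4π·8.85×10^-12·(0.0645)²) = 9.66×10^5 N/C.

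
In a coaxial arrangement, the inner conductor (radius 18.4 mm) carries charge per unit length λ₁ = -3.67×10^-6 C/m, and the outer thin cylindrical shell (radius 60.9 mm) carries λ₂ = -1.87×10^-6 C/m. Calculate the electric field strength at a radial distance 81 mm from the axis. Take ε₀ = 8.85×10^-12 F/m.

Take a coaxial cylindrical Gaussian surface of radius r = 81 mm and length L (r > 60.9 mm, enclosing both).
λ_enc = λ₁ + λ₂ = (-3.67×10^-6) + (-1.87×10^-6) = -5.54×10^-6 C/m.
Since E is radial and uniform over the curved surface, Φ = E·2πrL = Q_enc/ε₀ = λ_enc L/ε₀.
E = |λ_enc|/(2πε₀r) = (5.54×10^-6)/(2π·8.85×10^-12·0.081) = 1.23×10^6 N/C.

1.23×10^6 V/m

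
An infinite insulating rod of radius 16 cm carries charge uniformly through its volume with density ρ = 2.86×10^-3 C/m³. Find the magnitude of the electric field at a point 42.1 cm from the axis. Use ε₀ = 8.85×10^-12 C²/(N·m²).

By cylindrical symmetry E is radial; use a coaxial Gaussian cylinder of radius 42.1 cm and length L (r > 16 cm, full cross-section enclosed).
λ_enc = ρ·πR² = (2.86×10^-3)π(0.16)² = 2.30×10^-4 C/m.
Since E is radial and uniform over the curved surface, Φ = E·2πrL = Q_enc/ε₀ = λ_enc L/ε₀.
E = |λ_enc|/(2πε₀r) = (2.30×10^-4)/(2π·8.85×10^-12·0.421) = 9.83e6 N/C.

9.83e6 N/C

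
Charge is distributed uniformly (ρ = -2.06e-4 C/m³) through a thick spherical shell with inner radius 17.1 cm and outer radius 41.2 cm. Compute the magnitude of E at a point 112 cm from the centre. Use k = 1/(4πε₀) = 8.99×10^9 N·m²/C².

Symmetry ⇒ E = E(r) r̂. Gaussian sphere of radius r = 112 cm (r > 41.2 cm, enclosing the whole shell).
Q_enc = ρ·(4π/3)(b³ − a³) = (-2.06×10^-4)·(4π/3)·((0.412)³ − (0.171)³) = -5.603×10^-5 C.
Since E is radial and uniform over the Gaussian sphere, Φ = E·4πr² = Q_enc/ε₀.
E = k|Q_enc|/r² = (8.99×10^9)(5.603×10^-5)/(1.12)² = 4.02e5 N/C.

4.02×10^5 N/C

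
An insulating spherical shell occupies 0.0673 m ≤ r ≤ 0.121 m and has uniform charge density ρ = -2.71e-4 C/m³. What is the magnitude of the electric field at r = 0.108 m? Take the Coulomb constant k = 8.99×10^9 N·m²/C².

E ≈ 8.35×10^5 V/m

By spherical symmetry E is radial; choose a Gaussian sphere of radius r = 0.108 m (within the shell material, 0.0673 m < r < 0.121 m).
Enclosed charge is the volume from a to r: Q_enc = (4π/3)ρ(r³ − a³) = -1.084×10^-6 C.
By Gauss's law, ∮E·dA = E·4πr² = Q_enc/ε₀.
E = k|Q_enc|/r² = (8.99×10^9)(1.084×10^-6)/(0.108)² = 8.35×10^5 N/C.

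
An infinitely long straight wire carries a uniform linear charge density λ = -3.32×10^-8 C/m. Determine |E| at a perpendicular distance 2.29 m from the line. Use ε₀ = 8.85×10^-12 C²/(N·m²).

By cylindrical symmetry E is radial; use a coaxial Gaussian cylinder of radius 2.29 m and length L.
Q_enc = λL, so λ_enc = -3.32e-8 C/m.
Since E is radial and uniform over the curved surface, Φ = E·2πrL = Q_enc/ε₀ = λ_enc L/ε₀.
E = |λ_enc|/(2πε₀r) = (3.32e-8)/(2π·8.85×10^-12·2.29) = 261 N/C.

|E| = 261 N/C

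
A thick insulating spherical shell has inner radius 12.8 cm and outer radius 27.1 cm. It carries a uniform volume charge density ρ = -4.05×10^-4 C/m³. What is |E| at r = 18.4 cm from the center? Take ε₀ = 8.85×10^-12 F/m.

By spherical symmetry E is radial; choose a Gaussian sphere of radius r = 18.4 cm (within the shell material, 12.8 cm < r < 27.1 cm).
Only the shell between 12.8 cm and r is enclosed: Q_enc = ρ·(4π/3)(r³ − a³) = (-4.05e-4)·(4π/3)·((0.184)³ − (0.128)³) = -7.01×10^-6 C.
Since E is radial and uniform over the Gaussian sphere, Φ = E·4πr² = Q_enc/ε₀.
E = |Q_enc|/(4πε₀r²) = (7.01×10^-6)/(4π·8.85×10^-12·(0.184)²) = 1.86e6 N/C.

E = 1.86×10^6 V/m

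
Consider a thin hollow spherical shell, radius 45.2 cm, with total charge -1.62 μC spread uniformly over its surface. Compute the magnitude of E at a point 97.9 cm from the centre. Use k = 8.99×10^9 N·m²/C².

E = 1.52e4 V/m

Take a concentric spherical Gaussian surface of radius r = 97.9 cm (r > 45.2 cm).
The entire shell is enclosed: Q_enc = -1.62×10^-6 C.
Since E is radial and uniform over the Gaussian sphere, Φ = E·4πr² = Q_enc/ε₀.
E = k|Q_enc|/r² = (8.99×10^9)(1.62×10^-6)/(0.979)² = 1.52×10^4 N/C.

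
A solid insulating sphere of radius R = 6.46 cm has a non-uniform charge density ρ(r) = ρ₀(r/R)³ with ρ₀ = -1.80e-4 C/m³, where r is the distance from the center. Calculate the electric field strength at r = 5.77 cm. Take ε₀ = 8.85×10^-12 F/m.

|E| = 1.39×10^5 N/C

Symmetry ⇒ E = E(r) r̂. Gaussian sphere of radius r = 5.77 cm (r < R).
Q_enc = ∫₀^r ρ(r')·4πr'² dr' = (4πρ₀/R³) ∫₀^r r'^5 dr' = 4πρ₀ r^6/(6·R³) = -5.16e-8 C.
Applying ∮E·dA = Q_enc/ε₀ with Φ = E(4πr²):
E = |Q_enc|/(4πε₀r²) = (5.16×10^-8)/(4π·8.85×10^-12·(0.0577)²) = 1.39e5 N/C.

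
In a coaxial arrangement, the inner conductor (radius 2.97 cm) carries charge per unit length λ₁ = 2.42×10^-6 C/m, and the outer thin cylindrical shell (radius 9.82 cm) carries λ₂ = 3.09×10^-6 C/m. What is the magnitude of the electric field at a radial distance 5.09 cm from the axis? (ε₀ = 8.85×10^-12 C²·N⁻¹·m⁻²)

Choose a coaxial cylinder of radius r = 5.09 cm (arbitrary length L) as the Gaussian surface (between the conductors, 2.97 cm < r < 9.82 cm).
Only the inner wire is enclosed; the outer shell contributes nothing inside itself. λ_enc = λ₁ = 2.42e-6 C/m.
Applying ∮E·dA = Q_enc/ε₀ with the end caps contributing no flux:
E = |λ_enc|/(2πε₀r) = (2.42e-6)/(2π·8.85×10^-12·0.0509) = 8.55×10^5 N/C.

E ≈ 8.55×10^5 V/m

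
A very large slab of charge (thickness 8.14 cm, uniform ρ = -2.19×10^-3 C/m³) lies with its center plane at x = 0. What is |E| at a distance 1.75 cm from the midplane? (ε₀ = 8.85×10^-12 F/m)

By symmetry E is perpendicular to the slab. A Gaussian pillbox from −1.75 cm to +1.75 cm (face area A) lies entirely within the slab.
Q_enc = ρ·(2x)·A and flux = 2EA, so 2EA = 2ρxA/ε₀ ⇒ E = |ρ|x/ε₀.
E = (2.19×10^-3)(0.0175)/(8.85×10^-12) = 4.33×10^6 N/C.

|E| = 4.33×10^6 N/C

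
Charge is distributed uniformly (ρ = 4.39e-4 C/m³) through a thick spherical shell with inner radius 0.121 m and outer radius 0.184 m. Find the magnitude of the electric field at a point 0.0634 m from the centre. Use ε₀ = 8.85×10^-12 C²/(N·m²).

E = 0 (no enclosed charge)

Use a concentric Gaussian sphere at r = 0.0634 m (r < 0.121 m, inside the empty cavity).
Q_enc = 0 (all charge lies at larger r); Gauss's law gives E = 0.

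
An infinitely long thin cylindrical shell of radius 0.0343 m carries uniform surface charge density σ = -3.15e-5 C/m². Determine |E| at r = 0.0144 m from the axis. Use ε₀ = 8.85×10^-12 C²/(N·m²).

E = 0 (no enclosed charge)

Coaxial Gaussian cylinder, radius r = 0.0144 m, length L (r < 0.0343 m, inside the shell).
All the surface charge lies outside this cylinder: Q_enc = 0, hence E = 0.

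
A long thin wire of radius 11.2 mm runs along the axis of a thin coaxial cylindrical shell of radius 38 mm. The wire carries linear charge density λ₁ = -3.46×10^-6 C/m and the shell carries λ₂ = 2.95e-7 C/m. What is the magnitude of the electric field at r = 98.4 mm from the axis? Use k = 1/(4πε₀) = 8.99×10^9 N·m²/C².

Take a coaxial cylindrical Gaussian surface of radius r = 98.4 mm and length L (r > 38 mm, enclosing both).
λ_enc = λ₁ + λ₂ = (-3.46e-6) + (2.95×10^-7) = -3.165×10^-6 C/m.
Gauss's law: E·2πrL = λ_enc L/ε₀.
E = 2k|λ_enc|/r = 2(8.99×10^9)(3.165e-6)/(0.0984) = 5.78×10^5 N/C.

|E| ≈ 5.78×10^5 N/C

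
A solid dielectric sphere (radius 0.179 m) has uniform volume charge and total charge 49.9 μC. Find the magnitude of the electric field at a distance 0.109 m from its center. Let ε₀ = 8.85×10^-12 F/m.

Use a concentric Gaussian sphere at r = 0.109 m (r < R).
For a uniform sphere the enclosed fraction is (r/R)³, so Q_enc = (49.9 μC)(0.109/0.179)³ = 1.127e-5 C.
Since E is radial and uniform over the Gaussian sphere, Φ = E·4πr² = Q_enc/ε₀.
E = |Q_enc|/(4πε₀r²) = (1.127×10^-5)/(4π·8.85×10^-12·(0.109)²) = 8.53×10^6 N/C.

|E| = 8.53e6 V/m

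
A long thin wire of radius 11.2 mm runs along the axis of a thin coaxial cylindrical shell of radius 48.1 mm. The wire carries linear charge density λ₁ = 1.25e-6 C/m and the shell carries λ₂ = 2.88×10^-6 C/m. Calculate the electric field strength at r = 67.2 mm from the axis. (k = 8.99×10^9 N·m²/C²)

1.11×10^6 V/m

By cylindrical symmetry E is radial; use a coaxial Gaussian cylinder of radius 67.2 mm and length L (r > 48.1 mm, enclosing both).
λ_enc = λ₁ + λ₂ = (1.25e-6) + (2.88×10^-6) = 4.13e-6 C/m.
By Gauss's law (flux through the curved wall only), E·2πrL = λ_enc L/ε₀.
E = 2k|λ_enc|/r = 2(8.99×10^9)(4.13×10^-6)/(0.0672) = 1.11e6 N/C.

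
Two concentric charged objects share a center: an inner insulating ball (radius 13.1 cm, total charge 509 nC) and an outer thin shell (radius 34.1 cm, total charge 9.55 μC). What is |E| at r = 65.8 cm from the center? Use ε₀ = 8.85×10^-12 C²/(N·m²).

E ≈ 2.09e5 N/C

Take a concentric spherical Gaussian surface of radius r = 65.8 cm (r > 34.1 cm, enclosing both).
Q_enc = (509 nC) + (9.55 μC) = 1.006e-5 C.
Gauss's law: E·4πr² = Q_enc/ε₀.
E = |Q_enc|/(4πε₀r²) = (1.006e-5)/(4π·8.85×10^-12·(0.658)²) = 2.09×10^5 N/C.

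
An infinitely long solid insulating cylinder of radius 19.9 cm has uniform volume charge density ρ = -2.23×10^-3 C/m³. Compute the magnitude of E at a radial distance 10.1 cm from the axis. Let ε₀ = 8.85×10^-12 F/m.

E ≈ 1.27×10^7 N/C

Take a coaxial cylindrical Gaussian surface of radius r = 10.1 cm and length L (r < R).
Charge inside radius r per length L is ρ·πr²·L, so λ_enc = ρπr² = -7.147×10^-5 C/m.
Since E is radial and uniform over the curved surface, Φ = E·2πrL = Q_enc/ε₀ = λ_enc L/ε₀.
E = |λ_enc|/(2πε₀r) = (7.147×10^-5)/(2π·8.85×10^-12·0.101) = 1.27×10^7 N/C.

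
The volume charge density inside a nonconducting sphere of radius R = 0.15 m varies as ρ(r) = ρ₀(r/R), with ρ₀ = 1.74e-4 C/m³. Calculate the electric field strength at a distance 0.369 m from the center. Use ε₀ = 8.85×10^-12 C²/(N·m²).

1.22×10^5 N/C

Symmetry ⇒ E = E(r) r̂. Gaussian sphere of radius r = 0.369 m (r > R, all charge enclosed).
Q_enc = 4π ∫₀^R ρ₀(r'/R)^1 r'² dr' = 4πρ₀R³/4 = 1.845×10^-6 C.
By Gauss's law, ∮E·dA = E·4πr² = Q_enc/ε₀.
E = |Q_enc|/(4πε₀r²) = (1.845×10^-6)/(4π·8.85×10^-12·(0.369)²) = 1.22×10^5 N/C.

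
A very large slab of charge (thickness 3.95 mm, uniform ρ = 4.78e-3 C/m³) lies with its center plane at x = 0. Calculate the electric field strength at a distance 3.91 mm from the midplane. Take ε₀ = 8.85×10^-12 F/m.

The point |x| = 3.91 mm lies outside the slab (half-thickness 0.001975 m). A symmetric pillbox spanning the full slab encloses Q_enc = ρ·d·A.
Flux = 2EA ⇒ E = |ρ|d/(2ε₀), independent of distance outside.
E = (4.78×10^-3)(0.00395)/(2·8.85×10^-12) = 1.07×10^6 N/C.

|E| ≈ 1.07×10^6 V/m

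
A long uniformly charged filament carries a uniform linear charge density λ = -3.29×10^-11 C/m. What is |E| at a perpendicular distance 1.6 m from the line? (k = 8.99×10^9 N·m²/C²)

Coaxial Gaussian cylinder, radius r = 1.6 m, length L.
Q_enc = λL, so λ_enc = -3.29×10^-11 C/m.
By Gauss's law (flux through the curved wall only), E·2πrL = λ_enc L/ε₀.
E = 2k|λ_enc|/r = 2(8.99×10^9)(3.29e-11)/(1.6) = 0.37 N/C.

|E| ≈ 0.37 V/m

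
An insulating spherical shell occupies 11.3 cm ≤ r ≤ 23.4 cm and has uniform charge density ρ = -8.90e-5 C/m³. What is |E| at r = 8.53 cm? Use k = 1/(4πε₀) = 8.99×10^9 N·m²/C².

Use a concentric Gaussian sphere at r = 8.53 cm (r < 11.3 cm, inside the empty cavity).
Q_enc = 0 (all charge lies at larger r); Gauss's law gives E = 0.

|E| = 0 N/C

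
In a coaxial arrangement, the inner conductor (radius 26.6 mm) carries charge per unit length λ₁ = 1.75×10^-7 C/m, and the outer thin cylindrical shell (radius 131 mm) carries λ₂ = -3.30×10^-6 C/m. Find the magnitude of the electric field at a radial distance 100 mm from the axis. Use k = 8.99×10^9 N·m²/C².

Choose a coaxial cylinder of radius r = 100 mm (arbitrary length L) as the Gaussian surface (between the conductors, 26.6 mm < r < 131 mm).
Only the inner wire is enclosed; the outer shell contributes nothing inside itself. λ_enc = λ₁ = 1.75e-7 C/m.
Gauss's law: E·2πrL = λ_enc L/ε₀.
E = 2k|λ_enc|/r = 2(8.99×10^9)(1.75×10^-7)/(0.1) = 3.15×10^4 N/C.

3.15×10^4 N/C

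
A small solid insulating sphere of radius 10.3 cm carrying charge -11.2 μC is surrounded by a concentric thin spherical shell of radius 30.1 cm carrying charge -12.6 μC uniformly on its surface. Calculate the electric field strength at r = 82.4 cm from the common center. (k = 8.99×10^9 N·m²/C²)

By spherical symmetry E is radial; choose a Gaussian sphere of radius r = 82.4 cm (r > 30.1 cm, enclosing both).
Q_enc = (-11.2 μC) + (-12.6 μC) = -2.38e-5 C.
Gauss's law: E·4πr² = Q_enc/ε₀.
E = k|Q_enc|/r² = (8.99×10^9)(2.38e-5)/(0.824)² = 3.15×10^5 N/C.

|E| ≈ 3.15e5 N/C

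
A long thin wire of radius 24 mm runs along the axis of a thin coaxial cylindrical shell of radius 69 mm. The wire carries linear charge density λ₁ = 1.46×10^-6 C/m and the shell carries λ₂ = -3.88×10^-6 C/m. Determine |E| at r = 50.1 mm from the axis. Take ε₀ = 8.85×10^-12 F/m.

|E| ≈ 5.24×10^5 N/C

Choose a coaxial cylinder of radius r = 50.1 mm (arbitrary length L) as the Gaussian surface (between the conductors, 24 mm < r < 69 mm).
Only the inner wire is enclosed; the outer shell contributes nothing inside itself. λ_enc = λ₁ = 1.46e-6 C/m.
By Gauss's law (flux through the curved wall only), E·2πrL = λ_enc L/ε₀.
E = |λ_enc|/(2πε₀r) = (1.46×10^-6)/(2π·8.85×10^-12·0.0501) = 5.24×10^5 N/C.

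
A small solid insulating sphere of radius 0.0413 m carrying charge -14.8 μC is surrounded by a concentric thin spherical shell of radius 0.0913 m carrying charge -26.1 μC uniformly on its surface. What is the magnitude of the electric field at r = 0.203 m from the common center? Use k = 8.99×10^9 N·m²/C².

|E| = 8.92×10^6 V/m

By spherical symmetry E is radial; choose a Gaussian sphere of radius r = 0.203 m (r > 0.0913 m, enclosing both).
Q_enc = (-14.8 μC) + (-26.1 μC) = -4.09e-5 C.
Applying ∮E·dA = Q_enc/ε₀ with Φ = E(4πr²):
E = k|Q_enc|/r² = (8.99×10^9)(4.09×10^-5)/(0.203)² = 8.92×10^6 N/C.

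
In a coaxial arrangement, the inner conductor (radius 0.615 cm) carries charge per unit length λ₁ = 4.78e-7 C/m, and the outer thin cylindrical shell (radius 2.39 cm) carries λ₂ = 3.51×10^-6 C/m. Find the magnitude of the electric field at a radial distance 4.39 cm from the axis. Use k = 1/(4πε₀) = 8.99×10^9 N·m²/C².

Take a coaxial cylindrical Gaussian surface of radius r = 4.39 cm and length L (r > 2.39 cm, enclosing both).
λ_enc = λ₁ + λ₂ = (4.78×10^-7) + (3.51×10^-6) = 3.988e-6 C/m.
Applying ∮E·dA = Q_enc/ε₀ with the end caps contributing no flux:
E = 2k|λ_enc|/r = 2(8.99×10^9)(3.988×10^-6)/(0.0439) = 1.63×10^6 N/C.

E ≈ 1.63×10^6 N/C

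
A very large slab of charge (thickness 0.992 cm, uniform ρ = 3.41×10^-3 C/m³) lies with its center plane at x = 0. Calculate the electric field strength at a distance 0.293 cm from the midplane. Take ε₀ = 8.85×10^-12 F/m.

1.13e6 N/C

By symmetry E is perpendicular to the slab. A Gaussian pillbox from −0.293 cm to +0.293 cm (face area A) lies entirely within the slab.
Q_enc = ρ·(2x)·A and flux = 2EA, so 2EA = 2ρxA/ε₀ ⇒ E = |ρ|x/ε₀.
E = (3.41e-3)(0.00293)/(8.85×10^-12) = 1.13×10^6 N/C.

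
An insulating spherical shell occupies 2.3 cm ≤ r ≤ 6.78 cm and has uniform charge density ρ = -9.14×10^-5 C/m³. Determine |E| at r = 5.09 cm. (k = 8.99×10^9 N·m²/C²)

1.59×10^5 V/m

Use a concentric Gaussian sphere at r = 5.09 cm (within the shell material, 2.3 cm < r < 6.78 cm).
Only the shell between 2.3 cm and r is enclosed: Q_enc = ρ·(4π/3)(r³ − a³) = (-9.14×10^-5)·(4π/3)·((0.0509)³ − (0.023)³) = -4.583e-8 C.
Applying ∮E·dA = Q_enc/ε₀ with Φ = E(4πr²):
E = k|Q_enc|/r² = (8.99×10^9)(4.583e-8)/(0.0509)² = 1.59×10^5 N/C.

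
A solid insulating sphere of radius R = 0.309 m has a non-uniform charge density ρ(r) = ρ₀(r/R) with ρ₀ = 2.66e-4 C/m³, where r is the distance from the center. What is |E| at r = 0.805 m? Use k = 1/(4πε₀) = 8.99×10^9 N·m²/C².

By spherical symmetry E is radial; choose a Gaussian sphere of radius r = 0.805 m (r > R, all charge enclosed).
Q_enc = 4π ∫₀^R ρ₀(r'/R)^1 r'² dr' = 4πρ₀R³/4 = 2.466e-5 C.
Applying ∮E·dA = Q_enc/ε₀ with Φ = E(4πr²):
E = k|Q_enc|/r² = (8.99×10^9)(2.466e-5)/(0.805)² = 3.42e5 N/C.

E ≈ 3.42×10^5 N/C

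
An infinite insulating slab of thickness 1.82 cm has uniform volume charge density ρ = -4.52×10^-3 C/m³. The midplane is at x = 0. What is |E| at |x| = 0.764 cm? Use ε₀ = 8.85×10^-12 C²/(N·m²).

E ≈ 3.90×10^6 V/m

By symmetry E is perpendicular to the slab. A Gaussian pillbox from −0.764 cm to +0.764 cm (face area A) lies entirely within the slab.
Q_enc = ρ·(2x)·A and flux = 2EA, so 2EA = 2ρxA/ε₀ ⇒ E = |ρ|x/ε₀.
E = (4.52×10^-3)(0.00764)/(8.85×10^-12) = 3.90e6 N/C.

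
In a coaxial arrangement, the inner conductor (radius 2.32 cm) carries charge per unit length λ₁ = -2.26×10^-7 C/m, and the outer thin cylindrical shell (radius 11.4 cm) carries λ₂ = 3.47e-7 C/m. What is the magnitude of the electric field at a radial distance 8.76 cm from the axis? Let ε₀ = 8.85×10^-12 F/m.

E = 4.64e4 V/m

Choose a coaxial cylinder of radius r = 8.76 cm (arbitrary length L) as the Gaussian surface (between the conductors, 2.32 cm < r < 11.4 cm).
Only the inner wire is enclosed; the outer shell contributes nothing inside itself. λ_enc = λ₁ = -2.26×10^-7 C/m.
Gauss's law: E·2πrL = λ_enc L/ε₀.
E = |λ_enc|/(2πε₀r) = (2.26e-7)/(2π·8.85×10^-12·0.0876) = 4.64e4 N/C.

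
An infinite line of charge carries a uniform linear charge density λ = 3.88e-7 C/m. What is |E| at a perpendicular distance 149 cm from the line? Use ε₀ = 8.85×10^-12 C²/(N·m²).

By cylindrical symmetry E is radial; use a coaxial Gaussian cylinder of radius 149 cm and length L.
Q_enc = λL, so λ_enc = 3.88×10^-7 C/m.
Gauss's law: E·2πrL = λ_enc L/ε₀.
E = |λ_enc|/(2πε₀r) = (3.88×10^-7)/(2π·8.85×10^-12·1.49) = 4.68e3 N/C.

4.68×10^3 N/C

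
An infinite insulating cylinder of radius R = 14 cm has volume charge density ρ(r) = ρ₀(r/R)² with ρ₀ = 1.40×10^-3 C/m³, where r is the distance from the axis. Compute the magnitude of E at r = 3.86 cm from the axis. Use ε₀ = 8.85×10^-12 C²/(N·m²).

E = 1.16×10^5 V/m

Choose a coaxial cylinder of radius r = 3.86 cm (arbitrary length L) as the Gaussian surface (r < R).
λ_enc = ∫₀^r ρ(r')·2πr' dr' = (2πρ₀/R²)·r^4/4 = 2.491e-7 C/m.
Since E is radial and uniform over the curved surface, Φ = E·2πrL = Q_enc/ε₀ = λ_enc L/ε₀.
E = |λ_enc|/(2πε₀r) = (2.491×10^-7)/(2π·8.85×10^-12·0.0386) = 1.16×10^5 N/C.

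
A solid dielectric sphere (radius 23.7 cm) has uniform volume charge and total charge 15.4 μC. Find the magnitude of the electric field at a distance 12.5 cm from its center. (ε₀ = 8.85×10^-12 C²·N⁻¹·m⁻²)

Symmetry ⇒ E = E(r) r̂. Gaussian sphere of radius r = 12.5 cm (r < R).
Only the charge within r is enclosed: Q_enc = Q·(r/R)³ = (15.4 μC)·(12.5 cm/23.7 cm)³ = 2.259×10^-6 C.
Applying ∮E·dA = Q_enc/ε₀ with Φ = E(4πr²):
E = |Q_enc|/(4πε₀r²) = (2.259×10^-6)/(4π·8.85×10^-12·(0.125)²) = 1.30e6 N/C.

|E| ≈ 1.30e6 N/C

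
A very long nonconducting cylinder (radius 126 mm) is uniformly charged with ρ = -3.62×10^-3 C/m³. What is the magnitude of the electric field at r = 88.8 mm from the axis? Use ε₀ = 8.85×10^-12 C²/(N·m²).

By cylindrical symmetry E is radial; use a coaxial Gaussian cylinder of radius 88.8 mm and length L (r < R).
Enclosed charge per unit length: λ_enc = ρ·πr² = (-3.62×10^-3)π(0.0888)² = -8.968×10^-5 C/m.
By Gauss's law (flux through the curved wall only), E·2πrL = λ_enc L/ε₀.
E = |λ_enc|/(2πε₀r) = (8.968e-5)/(2π·8.85×10^-12·0.0888) = 1.82×10^7 N/C.

|E| ≈ 1.82×10^7 N/C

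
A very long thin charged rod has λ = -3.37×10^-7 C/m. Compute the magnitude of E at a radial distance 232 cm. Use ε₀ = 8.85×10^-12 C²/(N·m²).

By cylindrical symmetry E is radial; use a coaxial Gaussian cylinder of radius 232 cm and length L.
Q_enc = λL, so λ_enc = -3.37×10^-7 C/m.
Gauss's law: E·2πrL = λ_enc L/ε₀.
E = |λ_enc|/(2πε₀r) = (3.37×10^-7)/(2π·8.85×10^-12·2.32) = 2.61×10^3 N/C.

2.61e3 N/C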